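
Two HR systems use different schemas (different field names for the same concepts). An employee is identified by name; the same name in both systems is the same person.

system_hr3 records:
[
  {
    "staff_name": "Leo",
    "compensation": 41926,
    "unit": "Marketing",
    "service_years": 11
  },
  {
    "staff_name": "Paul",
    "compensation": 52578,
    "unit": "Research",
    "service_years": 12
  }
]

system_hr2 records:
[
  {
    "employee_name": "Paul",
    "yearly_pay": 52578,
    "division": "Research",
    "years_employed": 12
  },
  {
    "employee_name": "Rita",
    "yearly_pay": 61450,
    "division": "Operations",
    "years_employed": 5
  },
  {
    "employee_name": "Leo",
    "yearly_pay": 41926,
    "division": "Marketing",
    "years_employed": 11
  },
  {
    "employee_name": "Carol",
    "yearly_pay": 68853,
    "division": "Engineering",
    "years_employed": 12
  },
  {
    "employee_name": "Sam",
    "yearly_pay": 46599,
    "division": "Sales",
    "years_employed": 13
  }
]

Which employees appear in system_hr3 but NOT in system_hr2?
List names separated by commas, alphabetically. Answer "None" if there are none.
None

Schema mapping: "staff_name" (system_hr3) = "employee_name" (system_hr2) = employee name

Names in system_hr3: ['Leo', 'Paul']
Names in system_hr2: ['Carol', 'Leo', 'Paul', 'Rita', 'Sam']

In system_hr3 but not system_hr2: None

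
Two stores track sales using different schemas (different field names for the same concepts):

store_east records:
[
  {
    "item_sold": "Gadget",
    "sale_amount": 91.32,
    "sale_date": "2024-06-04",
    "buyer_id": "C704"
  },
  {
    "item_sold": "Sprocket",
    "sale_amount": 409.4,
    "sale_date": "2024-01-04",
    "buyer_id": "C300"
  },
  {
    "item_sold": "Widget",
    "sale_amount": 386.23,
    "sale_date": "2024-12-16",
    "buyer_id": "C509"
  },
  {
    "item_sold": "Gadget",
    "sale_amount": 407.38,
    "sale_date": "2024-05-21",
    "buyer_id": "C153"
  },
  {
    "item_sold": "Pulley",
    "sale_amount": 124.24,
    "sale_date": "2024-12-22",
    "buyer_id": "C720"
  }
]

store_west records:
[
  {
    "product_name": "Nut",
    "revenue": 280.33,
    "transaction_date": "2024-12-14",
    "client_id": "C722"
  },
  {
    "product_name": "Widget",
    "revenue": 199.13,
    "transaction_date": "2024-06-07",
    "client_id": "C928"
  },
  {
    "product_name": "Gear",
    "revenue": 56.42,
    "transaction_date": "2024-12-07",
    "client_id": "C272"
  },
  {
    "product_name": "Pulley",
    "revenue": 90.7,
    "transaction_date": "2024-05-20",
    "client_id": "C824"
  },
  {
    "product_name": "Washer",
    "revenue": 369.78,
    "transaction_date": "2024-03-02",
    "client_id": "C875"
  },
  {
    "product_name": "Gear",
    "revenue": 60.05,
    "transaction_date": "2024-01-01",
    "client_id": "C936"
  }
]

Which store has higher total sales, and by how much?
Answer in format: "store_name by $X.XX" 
store_east by $362.16

Schema mapping: "sale_amount" (store_east) = "revenue" (store_west) = sale amount

Total for store_east: 1418.57
Total for store_west: 1056.41

Difference: |1418.57 - 1056.41| = 362.16
store_east has higher sales by $362.16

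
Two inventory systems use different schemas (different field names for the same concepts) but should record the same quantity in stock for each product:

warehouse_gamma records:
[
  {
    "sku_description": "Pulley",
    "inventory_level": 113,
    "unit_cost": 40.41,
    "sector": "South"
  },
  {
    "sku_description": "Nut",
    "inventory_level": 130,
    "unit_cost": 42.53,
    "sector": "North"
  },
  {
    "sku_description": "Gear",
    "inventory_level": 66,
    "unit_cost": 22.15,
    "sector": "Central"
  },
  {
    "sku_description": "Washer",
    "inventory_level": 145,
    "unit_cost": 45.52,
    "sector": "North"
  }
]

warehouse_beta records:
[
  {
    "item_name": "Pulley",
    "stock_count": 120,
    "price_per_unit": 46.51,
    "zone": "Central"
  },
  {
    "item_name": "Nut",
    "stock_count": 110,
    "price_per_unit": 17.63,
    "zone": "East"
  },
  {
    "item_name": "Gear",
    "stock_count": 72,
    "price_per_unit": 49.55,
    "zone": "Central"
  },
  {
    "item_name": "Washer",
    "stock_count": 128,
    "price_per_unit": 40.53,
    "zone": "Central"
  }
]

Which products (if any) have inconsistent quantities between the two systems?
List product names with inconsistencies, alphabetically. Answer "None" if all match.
Gear, Nut, Pulley, Washer

Schema mappings:
- "sku_description" (warehouse_gamma) = "item_name" (warehouse_beta) = product name
- "inventory_level" (warehouse_gamma) = "stock_count" (warehouse_beta) = quantity

Comparison:
  Pulley: 113 vs 120 - MISMATCH
  Nut: 130 vs 110 - MISMATCH
  Gear: 66 vs 72 - MISMATCH
  Washer: 145 vs 128 - MISMATCH

Products with inconsistencies: Gear, Nut, Pulley, Washer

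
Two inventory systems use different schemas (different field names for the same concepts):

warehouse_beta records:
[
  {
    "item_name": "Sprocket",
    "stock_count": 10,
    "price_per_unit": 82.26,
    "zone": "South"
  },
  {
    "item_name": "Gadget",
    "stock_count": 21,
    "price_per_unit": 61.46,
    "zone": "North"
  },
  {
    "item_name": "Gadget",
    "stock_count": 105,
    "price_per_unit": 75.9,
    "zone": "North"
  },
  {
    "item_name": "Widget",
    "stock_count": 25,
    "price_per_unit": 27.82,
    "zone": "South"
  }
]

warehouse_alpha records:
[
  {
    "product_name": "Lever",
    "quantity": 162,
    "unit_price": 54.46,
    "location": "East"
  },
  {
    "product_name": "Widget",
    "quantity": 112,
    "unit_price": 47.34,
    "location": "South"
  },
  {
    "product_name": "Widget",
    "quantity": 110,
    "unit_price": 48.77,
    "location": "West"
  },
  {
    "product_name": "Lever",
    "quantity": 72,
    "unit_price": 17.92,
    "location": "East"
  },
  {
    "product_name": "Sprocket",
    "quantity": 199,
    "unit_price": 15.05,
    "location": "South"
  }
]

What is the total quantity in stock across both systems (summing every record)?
816

To reconcile these schemas, identify the field holding the quantity in stock in each system:
1. In warehouse_beta it is "stock_count"
2. In warehouse_alpha it is "quantity"

From warehouse_beta: 10 + 21 + 105 + 25 = 161
From warehouse_alpha: 162 + 112 + 110 + 72 + 199 = 655

Total: 161 + 655 = 816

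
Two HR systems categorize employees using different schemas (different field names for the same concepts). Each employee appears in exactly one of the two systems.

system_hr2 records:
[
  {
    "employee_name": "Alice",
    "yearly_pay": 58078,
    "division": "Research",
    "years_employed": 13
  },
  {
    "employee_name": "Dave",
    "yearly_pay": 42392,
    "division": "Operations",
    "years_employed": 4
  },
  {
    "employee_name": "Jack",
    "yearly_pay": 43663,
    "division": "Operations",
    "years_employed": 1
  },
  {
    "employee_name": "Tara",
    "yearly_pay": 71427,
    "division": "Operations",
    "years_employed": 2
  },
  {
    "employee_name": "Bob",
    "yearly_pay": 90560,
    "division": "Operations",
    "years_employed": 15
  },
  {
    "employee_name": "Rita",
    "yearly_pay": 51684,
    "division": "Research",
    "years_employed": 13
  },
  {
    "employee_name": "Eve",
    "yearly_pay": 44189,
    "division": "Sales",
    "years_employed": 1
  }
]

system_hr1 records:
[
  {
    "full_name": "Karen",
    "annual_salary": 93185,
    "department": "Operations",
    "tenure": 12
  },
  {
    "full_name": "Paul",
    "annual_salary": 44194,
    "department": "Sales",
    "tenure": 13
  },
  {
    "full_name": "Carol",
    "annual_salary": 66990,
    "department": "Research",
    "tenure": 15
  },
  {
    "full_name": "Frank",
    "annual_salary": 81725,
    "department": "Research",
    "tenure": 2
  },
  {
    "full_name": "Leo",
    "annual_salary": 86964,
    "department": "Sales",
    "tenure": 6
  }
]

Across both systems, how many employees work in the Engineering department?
0

Schema mapping: "division" (system_hr2) = "department" (system_hr1) = department

Engineering employees in system_hr2: 0
Engineering employees in system_hr1: 0

Total in Engineering: 0 + 0 = 0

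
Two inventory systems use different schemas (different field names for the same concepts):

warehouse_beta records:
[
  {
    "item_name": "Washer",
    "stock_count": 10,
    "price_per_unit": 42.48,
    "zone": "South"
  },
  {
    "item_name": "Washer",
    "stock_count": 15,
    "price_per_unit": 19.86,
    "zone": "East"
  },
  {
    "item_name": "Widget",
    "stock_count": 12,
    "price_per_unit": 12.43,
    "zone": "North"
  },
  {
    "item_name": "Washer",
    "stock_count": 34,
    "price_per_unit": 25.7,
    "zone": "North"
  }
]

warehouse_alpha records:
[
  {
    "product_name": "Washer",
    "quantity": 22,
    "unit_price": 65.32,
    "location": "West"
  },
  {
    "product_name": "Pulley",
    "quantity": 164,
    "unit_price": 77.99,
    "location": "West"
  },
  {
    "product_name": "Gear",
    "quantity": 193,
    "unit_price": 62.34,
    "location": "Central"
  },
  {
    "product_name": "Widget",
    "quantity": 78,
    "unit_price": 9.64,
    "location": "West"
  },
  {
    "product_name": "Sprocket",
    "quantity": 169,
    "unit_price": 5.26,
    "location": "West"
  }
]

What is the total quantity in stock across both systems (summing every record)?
697

To reconcile these schemas, identify the field holding the quantity in stock in each system:
1. In warehouse_beta it is "stock_count"
2. In warehouse_alpha it is "quantity"

From warehouse_beta: 10 + 15 + 12 + 34 = 71
From warehouse_alpha: 22 + 164 + 193 + 78 + 169 = 626

Total: 71 + 626 = 697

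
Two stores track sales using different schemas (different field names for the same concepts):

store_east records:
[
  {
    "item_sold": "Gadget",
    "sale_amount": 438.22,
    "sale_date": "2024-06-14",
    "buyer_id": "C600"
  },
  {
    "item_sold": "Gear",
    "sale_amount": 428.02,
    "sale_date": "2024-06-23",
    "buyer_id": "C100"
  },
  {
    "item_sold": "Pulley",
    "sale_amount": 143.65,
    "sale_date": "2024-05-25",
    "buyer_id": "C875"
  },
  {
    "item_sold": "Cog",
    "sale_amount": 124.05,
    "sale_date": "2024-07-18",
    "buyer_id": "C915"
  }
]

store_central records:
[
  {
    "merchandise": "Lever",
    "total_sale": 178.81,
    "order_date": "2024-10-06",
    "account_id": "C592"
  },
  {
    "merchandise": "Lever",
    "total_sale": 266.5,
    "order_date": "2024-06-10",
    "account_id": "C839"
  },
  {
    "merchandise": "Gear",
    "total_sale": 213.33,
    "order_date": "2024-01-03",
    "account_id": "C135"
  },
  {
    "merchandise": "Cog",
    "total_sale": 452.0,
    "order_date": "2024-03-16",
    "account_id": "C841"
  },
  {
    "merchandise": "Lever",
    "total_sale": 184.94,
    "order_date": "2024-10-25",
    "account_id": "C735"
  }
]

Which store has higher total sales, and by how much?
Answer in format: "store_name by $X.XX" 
store_central by $161.64

Schema mapping: "sale_amount" (store_east) = "total_sale" (store_central) = sale amount

Total for store_east: 1133.94
Total for store_central: 1295.58

Difference: |1133.94 - 1295.58| = 161.64
store_central has higher sales by $161.64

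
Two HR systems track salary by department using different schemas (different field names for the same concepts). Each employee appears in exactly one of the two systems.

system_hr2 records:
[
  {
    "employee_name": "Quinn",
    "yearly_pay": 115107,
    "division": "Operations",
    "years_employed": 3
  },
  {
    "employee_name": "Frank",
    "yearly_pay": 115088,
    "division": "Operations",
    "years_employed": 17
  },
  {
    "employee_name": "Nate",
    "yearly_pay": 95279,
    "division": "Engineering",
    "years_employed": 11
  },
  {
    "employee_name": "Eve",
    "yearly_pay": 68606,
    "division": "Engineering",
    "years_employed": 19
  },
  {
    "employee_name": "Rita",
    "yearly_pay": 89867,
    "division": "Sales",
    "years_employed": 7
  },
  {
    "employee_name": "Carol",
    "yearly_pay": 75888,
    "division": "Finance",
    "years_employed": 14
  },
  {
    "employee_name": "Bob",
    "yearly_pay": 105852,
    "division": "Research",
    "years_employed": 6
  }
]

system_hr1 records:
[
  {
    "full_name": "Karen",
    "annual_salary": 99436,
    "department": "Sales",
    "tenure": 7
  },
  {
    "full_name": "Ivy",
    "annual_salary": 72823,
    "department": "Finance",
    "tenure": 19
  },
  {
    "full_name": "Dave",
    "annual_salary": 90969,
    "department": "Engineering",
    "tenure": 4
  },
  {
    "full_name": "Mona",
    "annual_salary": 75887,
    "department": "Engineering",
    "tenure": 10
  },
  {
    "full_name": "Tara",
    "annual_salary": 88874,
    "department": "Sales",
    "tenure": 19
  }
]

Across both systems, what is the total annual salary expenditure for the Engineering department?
330741

Schema mappings:
- "division" (system_hr2) = "department" (system_hr1) = department
- "yearly_pay" (system_hr2) = "annual_salary" (system_hr1) = salary

Engineering salaries from system_hr2: 163885
Engineering salaries from system_hr1: 166856

Total: 163885 + 166856 = 330741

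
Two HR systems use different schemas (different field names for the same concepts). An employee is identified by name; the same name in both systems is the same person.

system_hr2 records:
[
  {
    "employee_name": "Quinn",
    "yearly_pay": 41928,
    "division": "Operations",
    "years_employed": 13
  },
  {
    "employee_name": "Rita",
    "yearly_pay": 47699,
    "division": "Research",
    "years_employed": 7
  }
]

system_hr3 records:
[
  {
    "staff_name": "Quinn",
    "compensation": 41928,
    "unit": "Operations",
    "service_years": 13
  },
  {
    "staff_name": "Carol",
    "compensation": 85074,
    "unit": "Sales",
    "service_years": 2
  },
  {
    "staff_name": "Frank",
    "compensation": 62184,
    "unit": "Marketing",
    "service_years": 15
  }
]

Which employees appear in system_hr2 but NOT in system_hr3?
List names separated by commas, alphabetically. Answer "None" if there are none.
Rita

Schema mapping: "employee_name" (system_hr2) = "staff_name" (system_hr3) = employee name

Names in system_hr2: ['Quinn', 'Rita']
Names in system_hr3: ['Carol', 'Frank', 'Quinn']

In system_hr2 but not system_hr3: ['Rita']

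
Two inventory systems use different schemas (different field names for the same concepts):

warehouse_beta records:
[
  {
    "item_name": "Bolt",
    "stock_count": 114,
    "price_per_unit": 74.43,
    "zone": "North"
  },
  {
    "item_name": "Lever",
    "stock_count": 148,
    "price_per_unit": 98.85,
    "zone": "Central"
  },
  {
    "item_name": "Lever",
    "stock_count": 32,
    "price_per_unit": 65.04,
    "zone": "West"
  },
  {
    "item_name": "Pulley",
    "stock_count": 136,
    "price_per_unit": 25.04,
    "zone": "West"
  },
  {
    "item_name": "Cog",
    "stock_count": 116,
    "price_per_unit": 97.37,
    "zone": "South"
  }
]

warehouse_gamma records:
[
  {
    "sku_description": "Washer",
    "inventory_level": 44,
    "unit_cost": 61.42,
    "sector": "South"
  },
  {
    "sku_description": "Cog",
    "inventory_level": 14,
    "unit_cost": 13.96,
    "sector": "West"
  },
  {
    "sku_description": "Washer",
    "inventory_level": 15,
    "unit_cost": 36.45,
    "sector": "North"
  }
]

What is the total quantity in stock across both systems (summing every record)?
619

To reconcile these schemas, identify the field holding the quantity in stock in each system:
1. In warehouse_beta it is "stock_count"
2. In warehouse_gamma it is "inventory_level"

From warehouse_beta: 114 + 148 + 32 + 136 + 116 = 546
From warehouse_gamma: 44 + 14 + 15 = 73

Total: 546 + 73 = 619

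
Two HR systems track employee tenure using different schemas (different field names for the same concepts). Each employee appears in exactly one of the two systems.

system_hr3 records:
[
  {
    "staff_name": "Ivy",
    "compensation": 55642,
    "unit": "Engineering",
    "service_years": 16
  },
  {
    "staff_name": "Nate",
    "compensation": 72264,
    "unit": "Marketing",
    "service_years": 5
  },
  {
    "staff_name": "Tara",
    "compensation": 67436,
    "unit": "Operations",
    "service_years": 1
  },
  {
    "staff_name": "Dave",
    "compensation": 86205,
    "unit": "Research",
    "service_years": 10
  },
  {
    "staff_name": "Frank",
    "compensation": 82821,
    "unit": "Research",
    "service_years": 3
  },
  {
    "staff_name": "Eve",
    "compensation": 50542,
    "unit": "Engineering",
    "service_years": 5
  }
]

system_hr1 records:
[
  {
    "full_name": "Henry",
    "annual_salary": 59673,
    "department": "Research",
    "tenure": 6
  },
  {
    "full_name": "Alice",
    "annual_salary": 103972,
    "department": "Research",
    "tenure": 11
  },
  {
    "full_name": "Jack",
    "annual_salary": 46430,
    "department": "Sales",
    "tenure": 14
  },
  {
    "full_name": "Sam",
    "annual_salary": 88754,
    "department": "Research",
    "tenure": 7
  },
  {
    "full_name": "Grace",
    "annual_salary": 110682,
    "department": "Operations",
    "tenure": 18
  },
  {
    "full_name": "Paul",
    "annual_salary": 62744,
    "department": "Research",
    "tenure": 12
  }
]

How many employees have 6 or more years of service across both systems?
8

Reconcile schemas: "service_years" (system_hr3) = "tenure" (system_hr1) = years of service

From system_hr3: 2 employees with >= 6 years
From system_hr1: 6 employees with >= 6 years

Total: 2 + 6 = 8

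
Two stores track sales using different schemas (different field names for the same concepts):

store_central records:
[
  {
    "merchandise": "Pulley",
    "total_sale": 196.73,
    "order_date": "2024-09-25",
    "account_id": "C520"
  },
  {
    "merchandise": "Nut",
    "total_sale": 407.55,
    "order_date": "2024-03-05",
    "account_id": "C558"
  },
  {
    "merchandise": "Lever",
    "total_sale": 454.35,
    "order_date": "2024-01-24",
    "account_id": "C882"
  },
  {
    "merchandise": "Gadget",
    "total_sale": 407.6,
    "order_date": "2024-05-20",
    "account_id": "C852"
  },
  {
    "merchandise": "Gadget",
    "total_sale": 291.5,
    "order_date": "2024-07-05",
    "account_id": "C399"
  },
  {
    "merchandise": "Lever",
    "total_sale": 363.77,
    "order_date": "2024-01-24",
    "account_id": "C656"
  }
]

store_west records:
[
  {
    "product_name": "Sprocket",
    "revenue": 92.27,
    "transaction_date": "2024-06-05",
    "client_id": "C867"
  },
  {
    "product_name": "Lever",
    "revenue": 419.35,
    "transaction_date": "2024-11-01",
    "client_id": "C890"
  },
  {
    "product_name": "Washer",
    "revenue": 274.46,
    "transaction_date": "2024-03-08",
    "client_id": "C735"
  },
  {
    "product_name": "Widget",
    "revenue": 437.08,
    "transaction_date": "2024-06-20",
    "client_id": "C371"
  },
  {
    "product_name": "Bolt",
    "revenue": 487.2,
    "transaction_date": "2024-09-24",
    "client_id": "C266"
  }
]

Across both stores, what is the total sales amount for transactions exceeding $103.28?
3739.59

Schema mapping: "total_sale" (store_central) = "revenue" (store_west) = sale amount

Sum of sales > $103.28 in store_central: 2121.5
Sum of sales > $103.28 in store_west: 1618.09

Total: 2121.5 + 1618.09 = 3739.59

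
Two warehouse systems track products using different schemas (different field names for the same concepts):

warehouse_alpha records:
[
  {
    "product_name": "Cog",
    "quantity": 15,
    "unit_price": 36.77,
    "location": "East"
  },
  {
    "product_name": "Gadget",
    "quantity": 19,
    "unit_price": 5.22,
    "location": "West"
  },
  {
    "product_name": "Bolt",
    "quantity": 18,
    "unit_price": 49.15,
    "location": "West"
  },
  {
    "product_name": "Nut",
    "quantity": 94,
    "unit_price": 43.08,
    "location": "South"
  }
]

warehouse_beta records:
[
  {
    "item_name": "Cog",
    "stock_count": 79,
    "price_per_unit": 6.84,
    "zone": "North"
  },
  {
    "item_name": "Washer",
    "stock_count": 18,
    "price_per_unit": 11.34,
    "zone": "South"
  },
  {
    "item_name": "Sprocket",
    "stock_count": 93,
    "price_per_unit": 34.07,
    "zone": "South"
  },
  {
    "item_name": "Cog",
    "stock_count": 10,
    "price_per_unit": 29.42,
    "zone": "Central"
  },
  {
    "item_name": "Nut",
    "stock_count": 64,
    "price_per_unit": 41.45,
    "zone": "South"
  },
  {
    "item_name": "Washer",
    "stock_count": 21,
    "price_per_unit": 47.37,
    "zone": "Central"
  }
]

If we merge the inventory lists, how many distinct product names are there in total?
6

Schema mapping: "product_name" (warehouse_alpha) = "item_name" (warehouse_beta) = product name

Products in warehouse_alpha: ['Bolt', 'Cog', 'Gadget', 'Nut']
Products in warehouse_beta: ['Cog', 'Nut', 'Sprocket', 'Washer']

Union (unique products): ['Bolt', 'Cog', 'Gadget', 'Nut', 'Sprocket', 'Washer']
Count: 6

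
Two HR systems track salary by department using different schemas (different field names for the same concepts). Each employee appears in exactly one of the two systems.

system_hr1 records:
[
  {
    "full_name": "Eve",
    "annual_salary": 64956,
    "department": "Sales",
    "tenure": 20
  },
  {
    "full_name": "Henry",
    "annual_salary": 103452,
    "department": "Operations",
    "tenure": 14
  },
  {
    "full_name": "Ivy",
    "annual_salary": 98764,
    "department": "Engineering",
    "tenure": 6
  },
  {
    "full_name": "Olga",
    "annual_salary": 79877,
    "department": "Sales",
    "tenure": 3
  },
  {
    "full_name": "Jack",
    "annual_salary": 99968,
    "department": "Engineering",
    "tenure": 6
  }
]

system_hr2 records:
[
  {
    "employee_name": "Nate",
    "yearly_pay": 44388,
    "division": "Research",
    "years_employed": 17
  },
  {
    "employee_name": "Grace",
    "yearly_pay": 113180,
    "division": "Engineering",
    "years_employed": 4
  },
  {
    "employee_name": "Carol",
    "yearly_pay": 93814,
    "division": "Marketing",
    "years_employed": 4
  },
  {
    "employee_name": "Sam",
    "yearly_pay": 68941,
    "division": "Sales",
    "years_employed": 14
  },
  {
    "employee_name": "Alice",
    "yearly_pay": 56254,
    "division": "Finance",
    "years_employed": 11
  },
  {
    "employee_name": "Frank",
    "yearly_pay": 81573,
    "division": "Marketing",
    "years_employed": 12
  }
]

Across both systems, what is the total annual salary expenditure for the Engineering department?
311912

Schema mappings:
- "department" (system_hr1) = "division" (system_hr2) = department
- "annual_salary" (system_hr1) = "yearly_pay" (system_hr2) = salary

Engineering salaries from system_hr1: 198732
Engineering salaries from system_hr2: 113180

Total: 198732 + 113180 = 311912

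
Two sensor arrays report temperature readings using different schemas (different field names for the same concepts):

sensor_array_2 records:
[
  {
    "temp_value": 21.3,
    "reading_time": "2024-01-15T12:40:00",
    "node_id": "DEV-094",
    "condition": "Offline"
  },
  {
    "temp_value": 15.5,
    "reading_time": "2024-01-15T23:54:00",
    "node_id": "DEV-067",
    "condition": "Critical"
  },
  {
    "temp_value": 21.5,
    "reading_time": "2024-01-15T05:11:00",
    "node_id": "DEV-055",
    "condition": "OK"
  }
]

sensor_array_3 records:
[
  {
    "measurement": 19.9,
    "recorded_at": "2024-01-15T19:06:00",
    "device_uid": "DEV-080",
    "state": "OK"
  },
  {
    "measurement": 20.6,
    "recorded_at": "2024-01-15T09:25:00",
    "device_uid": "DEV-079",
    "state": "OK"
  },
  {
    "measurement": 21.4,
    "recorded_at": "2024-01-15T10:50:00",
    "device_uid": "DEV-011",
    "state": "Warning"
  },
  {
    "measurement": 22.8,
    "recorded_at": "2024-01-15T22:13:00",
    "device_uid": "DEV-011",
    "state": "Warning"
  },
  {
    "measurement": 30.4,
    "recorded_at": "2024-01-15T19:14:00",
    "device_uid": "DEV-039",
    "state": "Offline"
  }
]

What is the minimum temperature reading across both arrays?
15.5

Schema mapping: "temp_value" (sensor_array_2) = "measurement" (sensor_array_3) = temperature reading

Minimum in sensor_array_2: 15.5
Minimum in sensor_array_3: 19.9

Overall minimum: min(15.5, 19.9) = 15.5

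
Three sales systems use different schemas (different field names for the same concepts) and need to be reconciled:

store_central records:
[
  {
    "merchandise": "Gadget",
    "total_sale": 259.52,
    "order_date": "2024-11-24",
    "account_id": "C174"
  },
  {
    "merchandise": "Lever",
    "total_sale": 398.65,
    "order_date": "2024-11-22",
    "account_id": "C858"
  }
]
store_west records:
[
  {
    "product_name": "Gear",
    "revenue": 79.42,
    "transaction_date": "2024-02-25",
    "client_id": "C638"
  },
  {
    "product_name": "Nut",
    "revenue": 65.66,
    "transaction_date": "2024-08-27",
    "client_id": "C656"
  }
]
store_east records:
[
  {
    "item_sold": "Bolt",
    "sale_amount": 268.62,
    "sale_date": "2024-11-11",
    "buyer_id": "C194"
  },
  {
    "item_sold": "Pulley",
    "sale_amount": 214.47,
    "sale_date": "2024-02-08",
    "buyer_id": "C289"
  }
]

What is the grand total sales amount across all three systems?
1286.34

Schema reconciliation - all amount fields map to sale amount:

store_central (total_sale): 658.17
store_west (revenue): 145.08
store_east (sale_amount): 483.09

Grand total: 1286.34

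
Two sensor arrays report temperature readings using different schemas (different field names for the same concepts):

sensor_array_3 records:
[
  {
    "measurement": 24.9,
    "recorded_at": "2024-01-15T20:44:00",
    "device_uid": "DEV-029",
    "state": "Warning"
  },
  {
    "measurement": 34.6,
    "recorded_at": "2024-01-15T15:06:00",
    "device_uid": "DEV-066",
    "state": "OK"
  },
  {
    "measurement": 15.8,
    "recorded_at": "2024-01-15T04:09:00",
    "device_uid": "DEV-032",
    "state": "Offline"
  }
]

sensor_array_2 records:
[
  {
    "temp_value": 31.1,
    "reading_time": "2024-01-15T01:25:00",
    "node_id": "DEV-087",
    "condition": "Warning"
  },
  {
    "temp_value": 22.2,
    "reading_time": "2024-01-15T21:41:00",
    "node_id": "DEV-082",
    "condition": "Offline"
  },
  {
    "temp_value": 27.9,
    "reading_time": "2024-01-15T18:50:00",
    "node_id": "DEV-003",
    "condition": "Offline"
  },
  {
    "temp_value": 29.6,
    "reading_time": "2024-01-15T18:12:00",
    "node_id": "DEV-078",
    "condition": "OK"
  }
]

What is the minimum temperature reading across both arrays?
15.8

Schema mapping: "measurement" (sensor_array_3) = "temp_value" (sensor_array_2) = temperature reading

Minimum in sensor_array_3: 15.8
Minimum in sensor_array_2: 22.2

Overall minimum: min(15.8, 22.2) = 15.8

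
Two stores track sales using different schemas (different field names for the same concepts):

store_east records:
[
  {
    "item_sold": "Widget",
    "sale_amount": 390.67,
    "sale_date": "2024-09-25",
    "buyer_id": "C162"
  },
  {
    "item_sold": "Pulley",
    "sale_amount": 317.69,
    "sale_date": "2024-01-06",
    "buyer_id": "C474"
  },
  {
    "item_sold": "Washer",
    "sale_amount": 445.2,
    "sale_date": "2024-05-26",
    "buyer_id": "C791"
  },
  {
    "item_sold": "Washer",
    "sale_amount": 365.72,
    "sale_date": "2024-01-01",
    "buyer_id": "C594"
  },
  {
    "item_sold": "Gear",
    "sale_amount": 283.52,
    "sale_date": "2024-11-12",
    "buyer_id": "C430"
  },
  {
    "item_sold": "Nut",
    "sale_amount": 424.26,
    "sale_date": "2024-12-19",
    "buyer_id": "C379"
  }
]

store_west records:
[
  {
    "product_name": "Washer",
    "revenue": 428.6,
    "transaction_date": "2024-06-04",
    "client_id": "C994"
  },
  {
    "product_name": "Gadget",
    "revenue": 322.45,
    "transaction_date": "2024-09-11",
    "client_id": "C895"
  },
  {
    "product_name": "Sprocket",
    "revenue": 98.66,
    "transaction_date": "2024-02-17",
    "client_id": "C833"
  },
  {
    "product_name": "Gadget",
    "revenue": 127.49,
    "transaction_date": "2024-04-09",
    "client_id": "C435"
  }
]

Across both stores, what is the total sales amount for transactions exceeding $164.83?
2978.11

Schema mapping: "sale_amount" (store_east) = "revenue" (store_west) = sale amount

Sum of sales > $164.83 in store_east: 2227.06
Sum of sales > $164.83 in store_west: 751.05

Total: 2227.06 + 751.05 = 2978.11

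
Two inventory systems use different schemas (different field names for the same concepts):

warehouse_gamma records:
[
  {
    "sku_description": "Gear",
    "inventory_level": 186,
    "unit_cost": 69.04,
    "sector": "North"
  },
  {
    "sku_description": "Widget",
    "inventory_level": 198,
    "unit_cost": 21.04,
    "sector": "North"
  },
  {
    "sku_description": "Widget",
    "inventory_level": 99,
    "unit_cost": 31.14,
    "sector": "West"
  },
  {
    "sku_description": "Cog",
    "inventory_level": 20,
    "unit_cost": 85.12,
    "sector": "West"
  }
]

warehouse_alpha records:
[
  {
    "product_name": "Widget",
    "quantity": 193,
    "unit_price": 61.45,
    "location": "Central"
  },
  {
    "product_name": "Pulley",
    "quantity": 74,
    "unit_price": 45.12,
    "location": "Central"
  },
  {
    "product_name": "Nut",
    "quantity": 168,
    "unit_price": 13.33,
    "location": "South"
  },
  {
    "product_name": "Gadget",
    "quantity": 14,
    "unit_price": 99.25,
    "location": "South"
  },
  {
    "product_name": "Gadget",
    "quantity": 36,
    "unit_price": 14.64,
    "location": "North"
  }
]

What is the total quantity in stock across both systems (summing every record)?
988

To reconcile these schemas, identify the field holding the quantity in stock in each system:
1. In warehouse_gamma it is "inventory_level"
2. In warehouse_alpha it is "quantity"

From warehouse_gamma: 186 + 198 + 99 + 20 = 503
From warehouse_alpha: 193 + 74 + 168 + 14 + 36 = 485

Total: 503 + 485 = 988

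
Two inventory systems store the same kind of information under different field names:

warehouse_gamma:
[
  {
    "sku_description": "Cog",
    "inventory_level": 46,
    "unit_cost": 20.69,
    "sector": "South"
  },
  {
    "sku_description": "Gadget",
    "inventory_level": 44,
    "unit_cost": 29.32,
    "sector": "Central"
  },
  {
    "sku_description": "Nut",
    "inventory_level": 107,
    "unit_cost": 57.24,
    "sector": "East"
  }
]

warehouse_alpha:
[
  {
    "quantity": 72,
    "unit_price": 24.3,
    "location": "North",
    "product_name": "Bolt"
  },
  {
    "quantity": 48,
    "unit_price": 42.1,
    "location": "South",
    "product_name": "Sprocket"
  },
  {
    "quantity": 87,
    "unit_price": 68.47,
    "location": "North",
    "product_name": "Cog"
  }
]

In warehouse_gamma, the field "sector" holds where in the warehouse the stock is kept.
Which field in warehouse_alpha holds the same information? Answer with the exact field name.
location

In warehouse_gamma, "sector" holds where in the warehouse the stock is kept.
The fields in warehouse_alpha are: "quantity", "unit_price", "location", "product_name".
"location" is the match: the name refers to the same concept and its values are area labels (e.g. 'North', 'South').
The other fields ("quantity", "unit_price", "product_name") hold different kinds of data.

So "sector" in warehouse_gamma corresponds to "location" in warehouse_alpha.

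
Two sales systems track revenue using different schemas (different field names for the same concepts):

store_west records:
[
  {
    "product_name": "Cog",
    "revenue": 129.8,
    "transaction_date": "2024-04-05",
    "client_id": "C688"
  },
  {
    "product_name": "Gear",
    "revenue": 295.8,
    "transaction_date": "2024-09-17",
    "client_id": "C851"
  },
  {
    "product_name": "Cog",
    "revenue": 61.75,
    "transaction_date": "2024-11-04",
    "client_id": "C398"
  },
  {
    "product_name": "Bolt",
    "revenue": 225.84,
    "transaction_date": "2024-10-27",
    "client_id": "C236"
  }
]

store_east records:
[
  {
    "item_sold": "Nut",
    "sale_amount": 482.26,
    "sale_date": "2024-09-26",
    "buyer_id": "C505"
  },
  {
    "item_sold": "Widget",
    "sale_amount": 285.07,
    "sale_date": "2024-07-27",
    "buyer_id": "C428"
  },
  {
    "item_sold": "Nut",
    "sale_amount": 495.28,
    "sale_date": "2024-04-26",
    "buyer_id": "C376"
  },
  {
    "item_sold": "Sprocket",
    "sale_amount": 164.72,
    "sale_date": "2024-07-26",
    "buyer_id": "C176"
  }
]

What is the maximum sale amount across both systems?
495.28

Reconcile: "revenue" (store_west) = "sale_amount" (store_east) = sale amount

Maximum in store_west: 295.8
Maximum in store_east: 495.28

Overall maximum: max(295.8, 495.28) = 495.28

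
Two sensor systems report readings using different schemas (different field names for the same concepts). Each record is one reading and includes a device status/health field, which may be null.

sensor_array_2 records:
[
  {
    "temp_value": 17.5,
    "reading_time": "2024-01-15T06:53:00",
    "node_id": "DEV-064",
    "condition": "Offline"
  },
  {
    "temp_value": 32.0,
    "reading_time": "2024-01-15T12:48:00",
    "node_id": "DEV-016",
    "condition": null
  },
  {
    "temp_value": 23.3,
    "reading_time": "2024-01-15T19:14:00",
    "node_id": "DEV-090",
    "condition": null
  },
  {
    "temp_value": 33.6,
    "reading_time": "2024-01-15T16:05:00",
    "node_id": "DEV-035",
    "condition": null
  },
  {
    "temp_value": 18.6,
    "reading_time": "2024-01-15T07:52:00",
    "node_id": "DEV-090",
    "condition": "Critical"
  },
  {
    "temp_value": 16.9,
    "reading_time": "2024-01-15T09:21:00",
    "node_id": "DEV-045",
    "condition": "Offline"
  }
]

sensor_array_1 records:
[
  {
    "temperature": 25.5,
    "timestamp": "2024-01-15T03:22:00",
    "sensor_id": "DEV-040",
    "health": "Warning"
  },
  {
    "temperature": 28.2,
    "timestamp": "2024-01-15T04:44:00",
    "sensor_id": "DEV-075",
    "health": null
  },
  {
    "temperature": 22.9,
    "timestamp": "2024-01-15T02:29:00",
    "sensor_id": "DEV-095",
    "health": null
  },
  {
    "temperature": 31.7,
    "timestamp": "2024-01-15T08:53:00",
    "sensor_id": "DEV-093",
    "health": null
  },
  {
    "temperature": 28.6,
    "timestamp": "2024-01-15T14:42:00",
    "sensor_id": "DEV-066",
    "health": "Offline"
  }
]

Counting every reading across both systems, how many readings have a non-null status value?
5

Schema mapping: "condition" (sensor_array_2) = "health" (sensor_array_1) = status

Non-null in sensor_array_2: 3
Non-null in sensor_array_1: 2

Total non-null: 3 + 2 = 5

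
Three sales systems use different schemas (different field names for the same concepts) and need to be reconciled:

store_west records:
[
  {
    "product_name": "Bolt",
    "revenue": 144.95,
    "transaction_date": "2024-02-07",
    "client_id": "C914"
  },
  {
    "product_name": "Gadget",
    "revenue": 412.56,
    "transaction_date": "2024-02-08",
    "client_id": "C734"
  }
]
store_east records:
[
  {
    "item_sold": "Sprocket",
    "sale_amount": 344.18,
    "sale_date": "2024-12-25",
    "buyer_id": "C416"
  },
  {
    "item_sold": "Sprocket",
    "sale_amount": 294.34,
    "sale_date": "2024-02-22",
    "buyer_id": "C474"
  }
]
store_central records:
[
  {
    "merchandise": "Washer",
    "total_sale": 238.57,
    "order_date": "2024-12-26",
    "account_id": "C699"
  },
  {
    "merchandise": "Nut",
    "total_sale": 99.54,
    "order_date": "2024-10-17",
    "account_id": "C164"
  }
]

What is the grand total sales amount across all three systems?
1534.14

Schema reconciliation - all amount fields map to sale amount:

store_west (revenue): 557.51
store_east (sale_amount): 638.52
store_central (total_sale): 338.11

Grand total: 1534.14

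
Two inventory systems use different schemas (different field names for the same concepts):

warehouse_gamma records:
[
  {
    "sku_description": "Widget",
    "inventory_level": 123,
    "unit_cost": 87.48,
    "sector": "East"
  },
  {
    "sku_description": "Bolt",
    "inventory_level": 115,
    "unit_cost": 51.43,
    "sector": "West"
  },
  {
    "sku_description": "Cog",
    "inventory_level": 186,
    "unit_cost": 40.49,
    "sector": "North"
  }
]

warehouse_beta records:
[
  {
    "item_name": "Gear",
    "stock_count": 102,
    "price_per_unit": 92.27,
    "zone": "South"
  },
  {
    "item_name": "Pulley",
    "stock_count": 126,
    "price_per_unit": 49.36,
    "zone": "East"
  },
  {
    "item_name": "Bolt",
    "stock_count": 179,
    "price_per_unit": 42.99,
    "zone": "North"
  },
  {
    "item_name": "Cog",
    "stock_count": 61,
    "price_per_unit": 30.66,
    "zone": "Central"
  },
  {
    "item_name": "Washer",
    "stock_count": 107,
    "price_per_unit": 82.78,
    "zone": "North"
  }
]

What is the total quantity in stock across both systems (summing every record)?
999

To reconcile these schemas, identify the field holding the quantity in stock in each system:
1. In warehouse_gamma it is "inventory_level"
2. In warehouse_beta it is "stock_count"

From warehouse_gamma: 123 + 115 + 186 = 424
From warehouse_beta: 102 + 126 + 179 + 61 + 107 = 575

Total: 424 + 575 = 999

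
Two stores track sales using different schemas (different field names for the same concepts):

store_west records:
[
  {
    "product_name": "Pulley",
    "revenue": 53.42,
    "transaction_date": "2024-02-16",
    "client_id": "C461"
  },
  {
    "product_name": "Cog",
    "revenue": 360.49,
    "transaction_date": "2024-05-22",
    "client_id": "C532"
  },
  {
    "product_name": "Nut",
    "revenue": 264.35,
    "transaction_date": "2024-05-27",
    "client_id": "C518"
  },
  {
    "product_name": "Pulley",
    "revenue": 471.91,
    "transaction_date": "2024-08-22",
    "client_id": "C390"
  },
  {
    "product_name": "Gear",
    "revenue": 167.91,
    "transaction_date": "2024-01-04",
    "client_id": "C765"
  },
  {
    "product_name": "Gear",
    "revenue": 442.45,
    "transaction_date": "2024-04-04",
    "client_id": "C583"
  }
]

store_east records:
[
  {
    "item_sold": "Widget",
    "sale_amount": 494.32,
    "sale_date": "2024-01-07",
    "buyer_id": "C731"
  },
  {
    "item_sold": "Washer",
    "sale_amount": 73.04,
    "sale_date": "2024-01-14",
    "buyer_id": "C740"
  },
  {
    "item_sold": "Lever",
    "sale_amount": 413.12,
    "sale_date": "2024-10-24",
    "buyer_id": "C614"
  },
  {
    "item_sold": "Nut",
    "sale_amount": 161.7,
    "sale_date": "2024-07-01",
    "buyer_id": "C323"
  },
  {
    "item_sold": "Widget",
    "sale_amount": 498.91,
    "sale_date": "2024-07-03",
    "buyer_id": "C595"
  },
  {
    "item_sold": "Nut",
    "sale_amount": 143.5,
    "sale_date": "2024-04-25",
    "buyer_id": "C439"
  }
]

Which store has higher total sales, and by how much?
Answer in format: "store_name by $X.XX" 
store_east by $24.06

Schema mapping: "revenue" (store_west) = "sale_amount" (store_east) = sale amount

Total for store_west: 1760.53
Total for store_east: 1784.59

Difference: |1760.53 - 1784.59| = 24.06
store_east has higher sales by $24.06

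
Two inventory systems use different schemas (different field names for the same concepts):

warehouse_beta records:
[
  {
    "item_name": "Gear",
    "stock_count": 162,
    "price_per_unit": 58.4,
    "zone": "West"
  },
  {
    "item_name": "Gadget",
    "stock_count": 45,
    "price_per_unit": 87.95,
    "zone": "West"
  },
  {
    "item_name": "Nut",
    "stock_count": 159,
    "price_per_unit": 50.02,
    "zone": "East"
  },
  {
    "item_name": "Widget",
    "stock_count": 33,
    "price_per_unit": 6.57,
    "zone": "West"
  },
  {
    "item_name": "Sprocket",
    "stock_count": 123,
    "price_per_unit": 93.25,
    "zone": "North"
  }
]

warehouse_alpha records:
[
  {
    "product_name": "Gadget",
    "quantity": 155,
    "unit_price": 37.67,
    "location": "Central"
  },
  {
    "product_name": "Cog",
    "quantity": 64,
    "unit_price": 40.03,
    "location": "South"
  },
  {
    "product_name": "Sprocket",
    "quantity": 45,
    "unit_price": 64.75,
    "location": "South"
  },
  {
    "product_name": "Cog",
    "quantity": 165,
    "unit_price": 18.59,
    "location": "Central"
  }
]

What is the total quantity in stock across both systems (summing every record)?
951

To reconcile these schemas, identify the field holding the quantity in stock in each system:
1. In warehouse_beta it is "stock_count"
2. In warehouse_alpha it is "quantity"

From warehouse_beta: 162 + 45 + 159 + 33 + 123 = 522
From warehouse_alpha: 155 + 64 + 45 + 165 = 429

Total: 522 + 429 = 951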